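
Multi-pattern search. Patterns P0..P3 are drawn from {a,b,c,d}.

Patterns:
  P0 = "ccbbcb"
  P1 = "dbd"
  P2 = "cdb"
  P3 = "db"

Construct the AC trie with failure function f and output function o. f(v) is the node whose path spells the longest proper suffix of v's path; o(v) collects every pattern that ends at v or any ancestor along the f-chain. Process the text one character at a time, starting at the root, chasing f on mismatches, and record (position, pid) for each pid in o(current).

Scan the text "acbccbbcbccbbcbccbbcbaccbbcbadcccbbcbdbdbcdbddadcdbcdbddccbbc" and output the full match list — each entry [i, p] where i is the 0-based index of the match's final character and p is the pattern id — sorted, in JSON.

Construct AC machine:
Trie (insert patterns):
  n0 'ε': c→1 d→7
  n1 'c': c→2 d→10
  n2 'cc': b→3
  n3 'ccb': b→4
  n4 'ccbb': c→5
  n5 'ccbbc': b→6
  n6 'ccbbcb': ·  [P0 ends]
  n7 'd': b→8
  n8 'db': d→9  [P3 ends]
  n9 'dbd': ·  [P1 ends]
  n10 'cd': b→11
  n11 'cdb': ·  [P2 ends]

Failure links (BFS by depth):
  n1('c'): parent n0 fail=0; on 'c' 0 → fail=0;  out ∅∪∅=∅
  n7('d'): parent n0 fail=0; on 'd' 0 → fail=0;  out ∅∪∅=∅
  n2('cc'): parent n1 fail=0; on 'c' 0 → fail=1;  out ∅∪∅=∅
  n8('db'): parent n7 fail=0; on 'b' 0 → fail=0;  out {3}∪∅={3}
  n10('cd'): parent n1 fail=0; on 'd' 0 → fail=7;  out ∅∪∅=∅
  n3('ccb'): parent n2 fail=1; on 'b' 1→0 → fail=0;  out ∅∪∅=∅
  n9('dbd'): parent n8 fail=0; on 'd' 0 → fail=7;  out {1}∪∅={1}
  n11('cdb'): parent n10 fail=7; on 'b' 7 → fail=8;  out {2}∪{3}={2,3}
  n4('ccbb'): parent n3 fail=0; on 'b' 0 → fail=0;  out ∅∪∅=∅
  n5('ccbbc'): parent n4 fail=0; on 'c' 0 → fail=1;  out ∅∪∅=∅
  n6('ccbbcb'): parent n5 fail=1; on 'b' 1→0 → fail=0;  out {0}∪∅={0}

Text stream:
[0] read 'a'  n0⇒n0
[1] read 'c'  n0⇒n1
[2] read 'b'  n1⇒n0 ·f
[3] read 'c'  n0⇒n1
[4] read 'c'  n1⇒n2
[5] read 'b'  n2⇒n3
[6] read 'b'  n3⇒n4
[7] read 'c'  n4⇒n5
[8] read 'b'  n5⇒n6  emit P0@[3:8]
[9] read 'c'  n6⇒n1 ·f
[10] read 'c'  n1⇒n2
[11] read 'b'  n2⇒n3
[12] read 'b'  n3⇒n4
[13] read 'c'  n4⇒n5
[14] read 'b'  n5⇒n6  emit P0@[9:14]
[15] read 'c'  n6⇒n1 ·f
[16] read 'c'  n1⇒n2
[17] read 'b'  n2⇒n3
[18] read 'b'  n3⇒n4
[19] read 'c'  n4⇒n5
[20] read 'b'  n5⇒n6  emit P0@[15:20]
[21] read 'a'  n6⇒n0 ·f
[22] read 'c'  n0⇒n1
[23] read 'c'  n1⇒n2
[24] read 'b'  n2⇒n3
[25] read 'b'  n3⇒n4
[26] read 'c'  n4⇒n5
[27] read 'b'  n5⇒n6  emit P0@[22:27]
[28] read 'a'  n6⇒n0 ·f
[29] read 'd'  n0⇒n7
[30] read 'c'  n7⇒n1 ·f
[31] read 'c'  n1⇒n2
[32] read 'c'  n2⇒n2 ·f
[33] read 'b'  n2⇒n3
[34] read 'b'  n3⇒n4
[35] read 'c'  n4⇒n5
[36] read 'b'  n5⇒n6  emit P0@[31:36]
[37] read 'd'  n6⇒n7 ·f
[38] read 'b'  n7⇒n8  emit P3@[37:38]
[39] read 'd'  n8⇒n9  emit P1@[37:39]
[40] read 'b'  n9⇒n8 ·f  emit P3@[39:40]
[41] read 'c'  n8⇒n1 ·f
[42] read 'd'  n1⇒n10
[43] read 'b'  n10⇒n11  emit P2@[41:43],P3@[42:43]
[44] read 'd'  n11⇒n9 ·f  emit P1@[42:44]
[45] read 'd'  n9⇒n7 ·f
[46] read 'a'  n7⇒n0 ·f
[47] read 'd'  n0⇒n7
[48] read 'c'  n7⇒n1 ·f
[49] read 'd'  n1⇒n10
[50] read 'b'  n10⇒n11  emit P2@[48:50],P3@[49:50]
[51] read 'c'  n11⇒n1 ·f
[52] read 'd'  n1⇒n10
[53] read 'b'  n10⇒n11  emit P2@[51:53],P3@[52:53]
[54] read 'd'  n11⇒n9 ·f  emit P1@[52:54]
[55] read 'd'  n9⇒n7 ·f
[56] read 'c'  n7⇒n1 ·f
[57] read 'c'  n1⇒n2
[58] read 'b'  n2⇒n3
[59] read 'b'  n3⇒n4
[60] read 'c'  n4⇒n5

All matches (sorted): [[8,0],[14,0],[20,0],[27,0],[36,0],[38,3],[39,1],[40,3],[43,2],[43,3],[44,1],[50,2],[50,3],[53,2],[53,3],[54,1]]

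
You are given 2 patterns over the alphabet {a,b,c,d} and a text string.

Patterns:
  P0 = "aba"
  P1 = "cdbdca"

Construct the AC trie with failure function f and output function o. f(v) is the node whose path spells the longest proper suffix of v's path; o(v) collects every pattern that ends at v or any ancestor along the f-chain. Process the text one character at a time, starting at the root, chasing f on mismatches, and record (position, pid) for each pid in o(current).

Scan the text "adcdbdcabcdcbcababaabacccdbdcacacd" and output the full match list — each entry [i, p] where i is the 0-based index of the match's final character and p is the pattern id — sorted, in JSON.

Build:
Trie nodes:
  n0 'ε': a→1 c→4
  n1 'a': b→2
  n2 'ab': a→3
  n3 'aba': ·  [P0 ends]
  n4 'c': d→5
  n5 'cd': b→6
  n6 'cdb': d→7
  n7 'cdbd': c→8
  n8 'cdbdc': a→9
  n9 'cdbdca': ·  [P1 ends]

BFS fail/out derivation:
  n1('a'): parent n0 fail=0; on 'a' 0 → fail=0;  out ∅∪∅=∅
  n4('c'): parent n0 fail=0; on 'c' 0 → fail=0;  out ∅∪∅=∅
  n2('ab'): parent n1 fail=0; on 'b' 0 → fail=0;  out ∅∪∅=∅
  n5('cd'): parent n4 fail=0; on 'd' 0 → fail=0;  out ∅∪∅=∅
  n3('aba'): parent n2 fail=0; on 'a' 0 → fail=1;  out {0}∪∅={0}
  n6('cdb'): parent n5 fail=0; on 'b' 0 → fail=0;  out ∅∪∅=∅
  n7('cdbd'): parent n6 fail=0; on 'd' 0 → fail=0;  out ∅∪∅=∅
  n8('cdbdc'): parent n7 fail=0; on 'c' 0 → fail=4;  out ∅∪∅=∅
  n9('cdbdca'): parent n8 fail=4; on 'a' 4→0 → fail=1;  out {1}∪∅={1}

Text stream:
i=0 'a': node 0→1
i=1 'd': node 1→0 (via fail)
i=2 'c': node 0→4
i=3 'd': node 4→5
i=4 'b': node 5→6
i=5 'd': node 6→7
i=6 'c': node 7→8
i=7 'a': node 8→9  → match P1@[2:7]
i=8 'b': node 9→2 (via fail)
i=9 'c': node 2→4 (via fail)
i=10 'd': node 4→5
i=11 'c': node 5→4 (via fail)
i=12 'b': node 4→0 (via fail)
i=13 'c': node 0→4
i=14 'a': node 4→1 (via fail)
i=15 'b': node 1→2
i=16 'a': node 2→3  → match P0@[14:16]
i=17 'b': node 3→2 (via fail)
i=18 'a': node 2→3  → match P0@[16:18]
i=19 'a': node 3→1 (via fail)
i=20 'b': node 1→2
i=21 'a': node 2→3  → match P0@[19:21]
i=22 'c': node 3→4 (via fail)
i=23 'c': node 4→4 (via fail)
i=24 'c': node 4→4 (via fail)
i=25 'd': node 4→5
i=26 'b': node 5→6
i=27 'd': node 6→7
i=28 'c': node 7→8
i=29 'a': node 8→9  → match P1@[24:29]
i=30 'c': node 9→4 (via fail)
i=31 'a': node 4→1 (via fail)
i=32 'c': node 1→4 (via fail)
i=33 'd': node 4→5

Matches: [[7,1],[16,0],[18,0],[21,0],[29,1]]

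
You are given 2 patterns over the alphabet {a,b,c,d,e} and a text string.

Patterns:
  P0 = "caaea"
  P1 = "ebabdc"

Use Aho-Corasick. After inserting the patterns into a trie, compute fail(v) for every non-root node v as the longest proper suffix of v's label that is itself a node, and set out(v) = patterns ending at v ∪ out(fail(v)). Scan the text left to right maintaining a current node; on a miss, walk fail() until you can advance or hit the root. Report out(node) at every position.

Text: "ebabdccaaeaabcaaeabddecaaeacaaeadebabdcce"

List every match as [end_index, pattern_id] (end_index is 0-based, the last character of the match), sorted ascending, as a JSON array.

Build:
Trie (insert patterns):
  0='ε' goto c→1 e→6
  1='c' goto a→2
  2='ca' goto a→3
  3='caa' goto e→4
  4='caae' goto a→5
  5='caaea' goto ·  ←P0
  6='e' goto b→7
  7='eb' goto a→8
  8='eba' goto b→9
  9='ebab' goto d→10
  10='ebabd' goto c→11
  11='ebabdc' goto ·  ←P1

BFS fail/out derivation:
  fail(1) 'c': from fail(0)=0 chase 'c': 0 ⇒ 0;  out=∅∪out(0)=∅
  fail(6) 'e': from fail(0)=0 chase 'e': 0 ⇒ 0;  out=∅∪out(0)=∅
  fail(2) 'ca': from fail(1)=0 chase 'a': 0 ⇒ 0;  out=∅∪out(0)=∅
  fail(7) 'eb': from fail(6)=0 chase 'b': 0 ⇒ 0;  out=∅∪out(0)=∅
  fail(3) 'caa': from fail(2)=0 chase 'a': 0 ⇒ 0;  out=∅∪out(0)=∅
  fail(8) 'eba': from fail(7)=0 chase 'a': 0 ⇒ 0;  out=∅∪out(0)=∅
  fail(4) 'caae': from fail(3)=0 chase 'e': 0 ⇒ 6;  out=∅∪out(6)=∅
  fail(9) 'ebab': from fail(8)=0 chase 'b': 0 ⇒ 0;  out=∅∪out(0)=∅
  fail(5) 'caaea': from fail(4)=6 chase 'a': 6→0 ⇒ 0;  out={0}∪out(0)={0}
  fail(10) 'ebabd': from fail(9)=0 chase 'd': 0 ⇒ 0;  out=∅∪out(0)=∅
  fail(11) 'ebabdc': from fail(10)=0 chase 'c': 0 ⇒ 1;  out={1}∪out(1)={1}

Scan:
i=0 'e': node 0→6
i=1 'b': node 6→7
i=2 'a': node 7→8
i=3 'b': node 8→9
i=4 'd': node 9→10
i=5 'c': node 10→11  → match P1@[0:5]
i=6 'c': node 11→1 (via fail)
i=7 'a': node 1→2
i=8 'a': node 2→3
i=9 'e': node 3→4
i=10 'a': node 4→5  → match P0@[6:10]
i=11 'a': node 5→0 (via fail)
i=12 'b': node 0→0
i=13 'c': node 0→1
i=14 'a': node 1→2
i=15 'a': node 2→3
i=16 'e': node 3→4
i=17 'a': node 4→5  → match P0@[13:17]
i=18 'b': node 5→0 (via fail)
i=19 'd': node 0→0
i=20 'd': node 0→0
i=21 'e': node 0→6
i=22 'c': node 6→1 (via fail)
i=23 'a': node 1→2
i=24 'a': node 2→3
i=25 'e': node 3→4
i=26 'a': node 4→5  → match P0@[22:26]
i=27 'c': node 5→1 (via fail)
i=28 'a': node 1→2
i=29 'a': node 2→3
i=30 'e': node 3→4
i=31 'a': node 4→5  → match P0@[27:31]
i=32 'd': node 5→0 (via fail)
i=33 'e': node 0→6
i=34 'b': node 6→7
i=35 'a': node 7→8
i=36 'b': node 8→9
i=37 'd': node 9→10
i=38 'c': node 10→11  → match P1@[33:38]
i=39 'c': node 11→1 (via fail)
i=40 'e': node 1→6 (via fail)

Result: [[5,1],[10,0],[17,0],[26,0],[31,0],[38,1]]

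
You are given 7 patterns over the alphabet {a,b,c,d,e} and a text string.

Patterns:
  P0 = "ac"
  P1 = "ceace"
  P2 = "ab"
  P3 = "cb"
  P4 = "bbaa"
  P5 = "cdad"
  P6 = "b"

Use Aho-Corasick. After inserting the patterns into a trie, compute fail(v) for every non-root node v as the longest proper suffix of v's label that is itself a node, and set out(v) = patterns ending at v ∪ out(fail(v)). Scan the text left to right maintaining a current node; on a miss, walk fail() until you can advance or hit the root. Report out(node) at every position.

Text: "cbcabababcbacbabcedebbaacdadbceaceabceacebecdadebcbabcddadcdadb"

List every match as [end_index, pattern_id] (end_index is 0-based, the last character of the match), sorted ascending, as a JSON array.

Build automaton:
Trie (insert patterns):
  0='ε' goto a→1 b→10 c→3
  1='a' goto b→8 c→2
  2='ac' goto ·  ←P0
  3='c' goto b→9 d→14 e→4
  4='ce' goto a→5
  5='cea' goto c→6
  6='ceac' goto e→7
  7='ceace' goto ·  ←P1
  8='ab' goto ·  ←P2
  9='cb' goto ·  ←P3
  10='b' goto b→11  ←P6
  11='bb' goto a→12
  12='bba' goto a→13
  13='bbaa' goto ·  ←P4
  14='cd' goto a→15
  15='cda' goto d→16
  16='cdad' goto ·  ←P5

BFS fail/out derivation:
  fail(1) 'a': from fail(0)=0 chase 'a': 0 ⇒ 0;  out=∅∪out(0)=∅
  fail(3) 'c': from fail(0)=0 chase 'c': 0 ⇒ 0;  out=∅∪out(0)=∅
  fail(10) 'b': from fail(0)=0 chase 'b': 0 ⇒ 0;  out={6}∪out(0)={6}
  fail(2) 'ac': from fail(1)=0 chase 'c': 0 ⇒ 3;  out={0}∪out(3)={0}
  fail(4) 'ce': from fail(3)=0 chase 'e': 0 ⇒ 0;  out=∅∪out(0)=∅
  fail(8) 'ab': from fail(1)=0 chase 'b': 0 ⇒ 10;  out={2}∪out(10)={2,6}
  fail(9) 'cb': from fail(3)=0 chase 'b': 0 ⇒ 10;  out={3}∪out(10)={3,6}
  fail(11) 'bb': from fail(10)=0 chase 'b': 0 ⇒ 10;  out=∅∪out(10)={6}
  fail(14) 'cd': from fail(3)=0 chase 'd': 0 ⇒ 0;  out=∅∪out(0)=∅
  fail(5) 'cea': from fail(4)=0 chase 'a': 0 ⇒ 1;  out=∅∪out(1)=∅
  fail(12) 'bba': from fail(11)=10 chase 'a': 10→0 ⇒ 1;  out=∅∪out(1)=∅
  fail(15) 'cda': from fail(14)=0 chase 'a': 0 ⇒ 1;  out=∅∪out(1)=∅
  fail(6) 'ceac': from fail(5)=1 chase 'c': 1 ⇒ 2;  out=∅∪out(2)={0}
  fail(13) 'bbaa': from fail(12)=1 chase 'a': 1→0 ⇒ 1;  out={4}∪out(1)={4}
  fail(16) 'cdad': from fail(15)=1 chase 'd': 1→0 ⇒ 0;  out={5}∪out(0)={5}
  fail(7) 'ceace': from fail(6)=2 chase 'e': 2→3 ⇒ 4;  out={1}∪out(4)={1}

Run:
pos 0 'c': at 3
pos 1 'b': at 9  ** P3@[0:1],P6@[1:1]
pos 2 'c': at 3 ·f
pos 3 'a': at 1 ·f
pos 4 'b': at 8  ** P2@[3:4],P6@[4:4]
pos 5 'a': at 1 ·f
pos 6 'b': at 8  ** P2@[5:6],P6@[6:6]
pos 7 'a': at 1 ·f
pos 8 'b': at 8  ** P2@[7:8],P6@[8:8]
pos 9 'c': at 3 ·f
pos 10 'b': at 9  ** P3@[9:10],P6@[10:10]
pos 11 'a': at 1 ·f
pos 12 'c': at 2  ** P0@[11:12]
pos 13 'b': at 9 ·f  ** P3@[12:13],P6@[13:13]
pos 14 'a': at 1 ·f
pos 15 'b': at 8  ** P2@[14:15],P6@[15:15]
pos 16 'c': at 3 ·f
pos 17 'e': at 4
pos 18 'd': at 0 ·f
pos 19 'e': at 0
pos 20 'b': at 10  ** P6@[20:20]
pos 21 'b': at 11  ** P6@[21:21]
pos 22 'a': at 12
pos 23 'a': at 13  ** P4@[20:23]
pos 24 'c': at 2 ·f  ** P0@[23:24]
pos 25 'd': at 14 ·f
pos 26 'a': at 15
pos 27 'd': at 16  ** P5@[24:27]
pos 28 'b': at 10 ·f  ** P6@[28:28]
pos 29 'c': at 3 ·f
pos 30 'e': at 4
pos 31 'a': at 5
pos 32 'c': at 6  ** P0@[31:32]
pos 33 'e': at 7  ** P1@[29:33]
pos 34 'a': at 5 ·f
pos 35 'b': at 8 ·f  ** P2@[34:35],P6@[35:35]
pos 36 'c': at 3 ·f
pos 37 'e': at 4
pos 38 'a': at 5
pos 39 'c': at 6  ** P0@[38:39]
pos 40 'e': at 7  ** P1@[36:40]
pos 41 'b': at 10 ·f  ** P6@[41:41]
pos 42 'e': at 0 ·f
pos 43 'c': at 3
pos 44 'd': at 14
pos 45 'a': at 15
pos 46 'd': at 16  ** P5@[43:46]
pos 47 'e': at 0 ·f
pos 48 'b': at 10  ** P6@[48:48]
pos 49 'c': at 3 ·f
pos 50 'b': at 9  ** P3@[49:50],P6@[50:50]
pos 51 'a': at 1 ·f
pos 52 'b': at 8  ** P2@[51:52],P6@[52:52]
pos 53 'c': at 3 ·f
pos 54 'd': at 14
pos 55 'd': at 0 ·f
pos 56 'a': at 1
pos 57 'd': at 0 ·f
pos 58 'c': at 3
pos 59 'd': at 14
pos 60 'a': at 15
pos 61 'd': at 16  ** P5@[58:61]
pos 62 'b': at 10 ·f  ** P6@[62:62]

Result: [[1,3],[1,6],[4,2],[4,6],[6,2],[6,6],[8,2],[8,6],[10,3],[10,6],[12,0],[13,3],[13,6],[15,2],[15,6],[20,6],[21,6],[23,4],[24,0],[27,5],[28,6],[32,0],[33,1],[35,2],[35,6],[39,0],[40,1],[41,6],[46,5],[48,6],[50,3],[50,6],[52,2],[52,6],[61,5],[62,6]]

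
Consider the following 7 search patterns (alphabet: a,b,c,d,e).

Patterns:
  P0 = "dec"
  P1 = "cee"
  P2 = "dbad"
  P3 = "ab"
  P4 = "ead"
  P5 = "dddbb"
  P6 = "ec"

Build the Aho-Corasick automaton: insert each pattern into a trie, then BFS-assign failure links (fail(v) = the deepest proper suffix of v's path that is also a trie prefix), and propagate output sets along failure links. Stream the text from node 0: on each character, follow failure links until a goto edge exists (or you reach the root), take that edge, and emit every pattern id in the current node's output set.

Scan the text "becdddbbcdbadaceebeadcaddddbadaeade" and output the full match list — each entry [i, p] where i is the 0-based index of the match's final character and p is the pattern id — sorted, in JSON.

Build:
Trie (insert patterns):
  0='ε' goto a→10 c→4 d→1 e→12
  1='d' goto b→7 d→15 e→2
  2='de' goto c→3
  3='dec' goto ·  ←P0
  4='c' goto e→5
  5='ce' goto e→6
  6='cee' goto ·  ←P1
  7='db' goto a→8
  8='dba' goto d→9
  9='dbad' goto ·  ←P2
  10='a' goto b→11
  11='ab' goto ·  ←P3
  12='e' goto a→13 c→19
  13='ea' goto d→14
  14='ead' goto ·  ←P4
  15='dd' goto d→16
  16='ddd' goto b→17
  17='dddb' goto b→18
  18='dddbb' goto ·  ←P5
  19='ec' goto ·  ←P6

BFS fail/out derivation:
  fail(1) 'd': from fail(0)=0 chase 'd': 0 ⇒ 0;  out=∅∪out(0)=∅
  fail(4) 'c': from fail(0)=0 chase 'c': 0 ⇒ 0;  out=∅∪out(0)=∅
  fail(10) 'a': from fail(0)=0 chase 'a': 0 ⇒ 0;  out=∅∪out(0)=∅
  fail(12) 'e': from fail(0)=0 chase 'e': 0 ⇒ 0;  out=∅∪out(0)=∅
  fail(2) 'de': from fail(1)=0 chase 'e': 0 ⇒ 12;  out=∅∪out(12)=∅
  fail(5) 'ce': from fail(4)=0 chase 'e': 0 ⇒ 12;  out=∅∪out(12)=∅
  fail(7) 'db': from fail(1)=0 chase 'b': 0 ⇒ 0;  out=∅∪out(0)=∅
  fail(11) 'ab': from fail(10)=0 chase 'b': 0 ⇒ 0;  out={3}∪out(0)={3}
  fail(13) 'ea': from fail(12)=0 chase 'a': 0 ⇒ 10;  out=∅∪out(10)=∅
  fail(15) 'dd': from fail(1)=0 chase 'd': 0 ⇒ 1;  out=∅∪out(1)=∅
  fail(19) 'ec': from fail(12)=0 chase 'c': 0 ⇒ 4;  out={6}∪out(4)={6}
  fail(3) 'dec': from fail(2)=12 chase 'c': 12 ⇒ 19;  out={0}∪out(19)={0,6}
  fail(6) 'cee': from fail(5)=12 chase 'e': 12→0 ⇒ 12;  out={1}∪out(12)={1}
  fail(8) 'dba': from fail(7)=0 chase 'a': 0 ⇒ 10;  out=∅∪out(10)=∅
  fail(14) 'ead': from fail(13)=10 chase 'd': 10→0 ⇒ 1;  out={4}∪out(1)={4}
  fail(16) 'ddd': from fail(15)=1 chase 'd': 1 ⇒ 15;  out=∅∪out(15)=∅
  fail(9) 'dbad': from fail(8)=10 chase 'd': 10→0 ⇒ 1;  out={2}∪out(1)={2}
  fail(17) 'dddb': from fail(16)=15 chase 'b': 15→1 ⇒ 7;  out=∅∪out(7)=∅
  fail(18) 'dddbb': from fail(17)=7 chase 'b': 7→0 ⇒ 0;  out={5}∪out(0)={5}

Run:
pos 0 'b': at 0
pos 1 'e': at 12
pos 2 'c': at 19  ** P6@[1:2]
pos 3 'd': at 1 (fail-walked)
pos 4 'd': at 15
pos 5 'd': at 16
pos 6 'b': at 17
pos 7 'b': at 18  ** P5@[3:7]
pos 8 'c': at 4 (fail-walked)
pos 9 'd': at 1 (fail-walked)
pos 10 'b': at 7
pos 11 'a': at 8
pos 12 'd': at 9  ** P2@[9:12]
pos 13 'a': at 10 (fail-walked)
pos 14 'c': at 4 (fail-walked)
pos 15 'e': at 5
pos 16 'e': at 6  ** P1@[14:16]
pos 17 'b': at 0 (fail-walked)
pos 18 'e': at 12
pos 19 'a': at 13
pos 20 'd': at 14  ** P4@[18:20]
pos 21 'c': at 4 (fail-walked)
pos 22 'a': at 10 (fail-walked)
pos 23 'd': at 1 (fail-walked)
pos 24 'd': at 15
pos 25 'd': at 16
pos 26 'd': at 16 (fail-walked)
pos 27 'b': at 17
pos 28 'a': at 8 (fail-walked)
pos 29 'd': at 9  ** P2@[26:29]
pos 30 'a': at 10 (fail-walked)
pos 31 'e': at 12 (fail-walked)
pos 32 'a': at 13
pos 33 'd': at 14  ** P4@[31:33]
pos 34 'e': at 2 (fail-walked)

All matches (sorted): [[2,6],[7,5],[12,2],[16,1],[20,4],[29,2],[33,4]]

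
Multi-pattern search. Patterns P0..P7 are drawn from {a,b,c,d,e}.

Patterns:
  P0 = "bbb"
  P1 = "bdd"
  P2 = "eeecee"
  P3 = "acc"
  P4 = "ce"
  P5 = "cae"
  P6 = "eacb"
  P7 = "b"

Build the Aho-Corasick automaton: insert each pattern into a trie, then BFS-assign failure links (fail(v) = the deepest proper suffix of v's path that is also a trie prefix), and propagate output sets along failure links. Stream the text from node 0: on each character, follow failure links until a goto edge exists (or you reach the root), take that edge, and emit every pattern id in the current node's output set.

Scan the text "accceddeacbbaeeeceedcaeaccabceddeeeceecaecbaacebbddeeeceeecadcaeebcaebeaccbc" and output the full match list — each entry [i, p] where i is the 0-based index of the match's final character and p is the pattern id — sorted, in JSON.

Construct AC machine:
Trie nodes:
  0='ε' goto a→12 b→1 c→15 e→6
  1='b' goto b→2 d→4  [P7 ends]
  2='bb' goto b→3
  3='bbb' goto ·  [P0 ends]
  4='bd' goto d→5
  5='bdd' goto ·  [P1 ends]
  6='e' goto a→19 e→7
  7='ee' goto e→8
  8='eee' goto c→9
  9='eeec' goto e→10
  10='eeece' goto e→11
  11='eeecee' goto ·  [P2 ends]
  12='a' goto c→13
  13='ac' goto c→14
  14='acc' goto ·  [P3 ends]
  15='c' goto a→17 e→16
  16='ce' goto ·  [P4 ends]
  17='ca' goto e→18
  18='cae' goto ·  [P5 ends]
  19='ea' goto c→20
  20='eac' goto b→21
  21='eacb' goto ·  [P6 ends]

Failure links (BFS by depth):
  n1('b'): parent n0 fail=0; on 'b' 0 → fail=0;  out {7}∪∅={7}
  n6('e'): parent n0 fail=0; on 'e' 0 → fail=0;  out ∅∪∅=∅
  n12('a'): parent n0 fail=0; on 'a' 0 → fail=0;  out ∅∪∅=∅
  n15('c'): parent n0 fail=0; on 'c' 0 → fail=0;  out ∅∪∅=∅
  n2('bb'): parent n1 fail=0; on 'b' 0 → fail=1;  out ∅∪{7}={7}
  n4('bd'): parent n1 fail=0; on 'd' 0 → fail=0;  out ∅∪∅=∅
  n7('ee'): parent n6 fail=0; on 'e' 0 → fail=6;  out ∅∪∅=∅
  n13('ac'): parent n12 fail=0; on 'c' 0 → fail=15;  out ∅∪∅=∅
  n16('ce'): parent n15 fail=0; on 'e' 0 → fail=6;  out {4}∪∅={4}
  n17('ca'): parent n15 fail=0; on 'a' 0 → fail=12;  out ∅∪∅=∅
  n19('ea'): parent n6 fail=0; on 'a' 0 → fail=12;  out ∅∪∅=∅
  n3('bbb'): parent n2 fail=1; on 'b' 1 → fail=2;  out {0}∪{7}={0,7}
  n5('bdd'): parent n4 fail=0; on 'd' 0 → fail=0;  out {1}∪∅={1}
  n8('eee'): parent n7 fail=6; on 'e' 6 → fail=7;  out ∅∪∅=∅
  n14('acc'): parent n13 fail=15; on 'c' 15→0 → fail=15;  out {3}∪∅={3}
  n18('cae'): parent n17 fail=12; on 'e' 12→0 → fail=6;  out {5}∪∅={5}
  n20('eac'): parent n19 fail=12; on 'c' 12 → fail=13;  out ∅∪∅=∅
  n9('eeec'): parent n8 fail=7; on 'c' 7→6→0 → fail=15;  out ∅∪∅=∅
  n21('eacb'): parent n20 fail=13; on 'b' 13→15→0 → fail=1;  out {6}∪{7}={6,7}
  n10('eeece'): parent n9 fail=15; on 'e' 15 → fail=16;  out ∅∪{4}={4}
  n11('eeecee'): parent n10 fail=16; on 'e' 16→6 → fail=7;  out {2}∪∅={2}

Scan:
pos 0 'a': at 12
pos 1 'c': at 13
pos 2 'c': at 14  ** P3@[0:2]
pos 3 'c': at 15 (fail-walked)
pos 4 'e': at 16  ** P4@[3:4]
pos 5 'd': at 0 (fail-walked)
pos 6 'd': at 0
pos 7 'e': at 6
pos 8 'a': at 19
pos 9 'c': at 20
pos 10 'b': at 21  ** P6@[7:10],P7@[10:10]
pos 11 'b': at 2 (fail-walked)  ** P7@[11:11]
pos 12 'a': at 12 (fail-walked)
pos 13 'e': at 6 (fail-walked)
pos 14 'e': at 7
pos 15 'e': at 8
pos 16 'c': at 9
pos 17 'e': at 10  ** P4@[16:17]
pos 18 'e': at 11  ** P2@[13:18]
pos 19 'd': at 0 (fail-walked)
pos 20 'c': at 15
pos 21 'a': at 17
pos 22 'e': at 18  ** P5@[20:22]
pos 23 'a': at 19 (fail-walked)
pos 24 'c': at 20
pos 25 'c': at 14 (fail-walked)  ** P3@[23:25]
pos 26 'a': at 17 (fail-walked)
pos 27 'b': at 1 (fail-walked)  ** P7@[27:27]
pos 28 'c': at 15 (fail-walked)
pos 29 'e': at 16  ** P4@[28:29]
pos 30 'd': at 0 (fail-walked)
pos 31 'd': at 0
pos 32 'e': at 6
pos 33 'e': at 7
pos 34 'e': at 8
pos 35 'c': at 9
pos 36 'e': at 10  ** P4@[35:36]
pos 37 'e': at 11  ** P2@[32:37]
pos 38 'c': at 15 (fail-walked)
pos 39 'a': at 17
pos 40 'e': at 18  ** P5@[38:40]
pos 41 'c': at 15 (fail-walked)
pos 42 'b': at 1 (fail-walked)  ** P7@[42:42]
pos 43 'a': at 12 (fail-walked)
pos 44 'a': at 12 (fail-walked)
pos 45 'c': at 13
pos 46 'e': at 16 (fail-walked)  ** P4@[45:46]
pos 47 'b': at 1 (fail-walked)  ** P7@[47:47]
pos 48 'b': at 2  ** P7@[48:48]
pos 49 'd': at 4 (fail-walked)
pos 50 'd': at 5  ** P1@[48:50]
pos 51 'e': at 6 (fail-walked)
pos 52 'e': at 7
pos 53 'e': at 8
pos 54 'c': at 9
pos 55 'e': at 10  ** P4@[54:55]
pos 56 'e': at 11  ** P2@[51:56]
pos 57 'e': at 8 (fail-walked)
pos 58 'c': at 9
pos 59 'a': at 17 (fail-walked)
pos 60 'd': at 0 (fail-walked)
pos 61 'c': at 15
pos 62 'a': at 17
pos 63 'e': at 18  ** P5@[61:63]
pos 64 'e': at 7 (fail-walked)
pos 65 'b': at 1 (fail-walked)  ** P7@[65:65]
pos 66 'c': at 15 (fail-walked)
pos 67 'a': at 17
pos 68 'e': at 18  ** P5@[66:68]
pos 69 'b': at 1 (fail-walked)  ** P7@[69:69]
pos 70 'e': at 6 (fail-walked)
pos 71 'a': at 19
pos 72 'c': at 20
pos 73 'c': at 14 (fail-walked)  ** P3@[71:73]
pos 74 'b': at 1 (fail-walked)  ** P7@[74:74]
pos 75 'c': at 15 (fail-walked)

Matches: [[2,3],[4,4],[10,6],[10,7],[11,7],[17,4],[18,2],[22,5],[25,3],[27,7],[29,4],[36,4],[37,2],[40,5],[42,7],[46,4],[47,7],[48,7],[50,1],[55,4],[56,2],[63,5],[65,7],[68,5],[69,7],[73,3],[74,7]]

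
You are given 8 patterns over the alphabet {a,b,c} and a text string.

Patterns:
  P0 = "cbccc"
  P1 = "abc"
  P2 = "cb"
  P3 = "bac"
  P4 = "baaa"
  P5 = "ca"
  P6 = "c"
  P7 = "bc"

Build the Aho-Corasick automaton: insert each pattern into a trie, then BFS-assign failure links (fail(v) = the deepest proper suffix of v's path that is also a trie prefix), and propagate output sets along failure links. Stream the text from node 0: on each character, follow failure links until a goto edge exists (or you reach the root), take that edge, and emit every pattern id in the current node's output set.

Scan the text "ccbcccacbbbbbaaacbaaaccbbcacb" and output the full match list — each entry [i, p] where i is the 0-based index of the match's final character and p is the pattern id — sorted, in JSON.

Build:
Trie nodes:
  0='ε' goto a→6 b→9 c→1
  1='c' goto a→14 b→2  [P6 ends]
  2='cb' goto c→3  [P2 ends]
  3='cbc' goto c→4
  4='cbcc' goto c→5
  5='cbccc' goto ·  [P0 ends]
  6='a' goto b→7
  7='ab' goto c→8
  8='abc' goto ·  [P1 ends]
  9='b' goto a→10 c→15
  10='ba' goto a→12 c→11
  11='bac' goto ·  [P3 ends]
  12='baa' goto a→13
  13='baaa' goto ·  [P4 ends]
  14='ca' goto ·  [P5 ends]
  15='bc' goto ·  [P7 ends]

Failure links (BFS by depth):
  n1('c'): parent n0 fail=0; on 'c' 0 → fail=0;  out {6}∪∅={6}
  n6('a'): parent n0 fail=0; on 'a' 0 → fail=0;  out ∅∪∅=∅
  n9('b'): parent n0 fail=0; on 'b' 0 → fail=0;  out ∅∪∅=∅
  n2('cb'): parent n1 fail=0; on 'b' 0 → fail=9;  out {2}∪∅={2}
  n7('ab'): parent n6 fail=0; on 'b' 0 → fail=9;  out ∅∪∅=∅
  n10('ba'): parent n9 fail=0; on 'a' 0 → fail=6;  out ∅∪∅=∅
  n14('ca'): parent n1 fail=0; on 'a' 0 → fail=6;  out {5}∪∅={5}
  n15('bc'): parent n9 fail=0; on 'c' 0 → fail=1;  out {7}∪{6}={6,7}
  n3('cbc'): parent n2 fail=9; on 'c' 9 → fail=15;  out ∅∪{6,7}={6,7}
  n8('abc'): parent n7 fail=9; on 'c' 9 → fail=15;  out {1}∪{6,7}={1,6,7}
  n11('bac'): parent n10 fail=6; on 'c' 6→0 → fail=1;  out {3}∪{6}={3,6}
  n12('baa'): parent n10 fail=6; on 'a' 6→0 → fail=6;  out ∅∪∅=∅
  n4('cbcc'): parent n3 fail=15; on 'c' 15→1→0 → fail=1;  out ∅∪{6}={6}
  n13('baaa'): parent n12 fail=6; on 'a' 6→0 → fail=6;  out {4}∪∅={4}
  n5('cbccc'): parent n4 fail=1; on 'c' 1→0 → fail=1;  out {0}∪{6}={0,6}

Run:
[0] read 'c'  n0⇒n1  ** P6@[0:0]
[1] read 'c'  n1⇒n1 (via fail)  ** P6@[1:1]
[2] read 'b'  n1⇒n2  ** P2@[1:2]
[3] read 'c'  n2⇒n3  ** P6@[3:3],P7@[2:3]
[4] read 'c'  n3⇒n4  ** P6@[4:4]
[5] read 'c'  n4⇒n5  ** P0@[1:5],P6@[5:5]
[6] read 'a'  n5⇒n14 (via fail)  ** P5@[5:6]
[7] read 'c'  n14⇒n1 (via fail)  ** P6@[7:7]
[8] read 'b'  n1⇒n2  ** P2@[7:8]
[9] read 'b'  n2⇒n9 (via fail)
[10] read 'b'  n9⇒n9 (via fail)
[11] read 'b'  n9⇒n9 (via fail)
[12] read 'b'  n9⇒n9 (via fail)
[13] read 'a'  n9⇒n10
[14] read 'a'  n10⇒n12
[15] read 'a'  n12⇒n13  ** P4@[12:15]
[16] read 'c'  n13⇒n1 (via fail)  ** P6@[16:16]
[17] read 'b'  n1⇒n2  ** P2@[16:17]
[18] read 'a'  n2⇒n10 (via fail)
[19] read 'a'  n10⇒n12
[20] read 'a'  n12⇒n13  ** P4@[17:20]
[21] read 'c'  n13⇒n1 (via fail)  ** P6@[21:21]
[22] read 'c'  n1⇒n1 (via fail)  ** P6@[22:22]
[23] read 'b'  n1⇒n2  ** P2@[22:23]
[24] read 'b'  n2⇒n9 (via fail)
[25] read 'c'  n9⇒n15  ** P6@[25:25],P7@[24:25]
[26] read 'a'  n15⇒n14 (via fail)  ** P5@[25:26]
[27] read 'c'  n14⇒n1 (via fail)  ** P6@[27:27]
[28] read 'b'  n1⇒n2  ** P2@[27:28]

Matches: [[0,6],[1,6],[2,2],[3,6],[3,7],[4,6],[5,0],[5,6],[6,5],[7,6],[8,2],[15,4],[16,6],[17,2],[20,4],[21,6],[22,6],[23,2],[25,6],[25,7],[26,5],[27,6],[28,2]]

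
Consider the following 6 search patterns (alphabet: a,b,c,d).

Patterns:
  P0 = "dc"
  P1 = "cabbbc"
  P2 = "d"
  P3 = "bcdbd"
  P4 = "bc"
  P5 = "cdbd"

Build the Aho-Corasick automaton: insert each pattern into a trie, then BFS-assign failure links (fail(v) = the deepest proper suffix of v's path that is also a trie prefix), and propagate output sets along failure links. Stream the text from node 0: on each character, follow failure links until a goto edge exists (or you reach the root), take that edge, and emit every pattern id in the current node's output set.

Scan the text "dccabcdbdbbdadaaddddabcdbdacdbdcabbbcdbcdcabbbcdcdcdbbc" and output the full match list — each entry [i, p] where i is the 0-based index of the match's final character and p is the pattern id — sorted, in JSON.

Build automaton:
Trie (insert patterns):
  n0 'ε': b→9 c→3 d→1
  n1 'd': c→2  ←P2
  n2 'dc': ·  ←P0
  n3 'c': a→4 d→14
  n4 'ca': b→5
  n5 'cab': b→6
  n6 'cabb': b→7
  n7 'cabbb': c→8
  n8 'cabbbc': ·  ←P1
  n9 'b': c→10
  n10 'bc': d→11  ←P4
  n11 'bcd': b→12
  n12 'bcdb': d→13
  n13 'bcdbd': ·  ←P3
  n14 'cd': b→15
  n15 'cdb': d→16
  n16 'cdbd': ·  ←P5

Failure links (BFS by depth):
  n1('d'): parent n0 fail=0; on 'd' 0 → fail=0;  out {2}∪∅={2}
  n3('c'): parent n0 fail=0; on 'c' 0 → fail=0;  out ∅∪∅=∅
  n9('b'): parent n0 fail=0; on 'b' 0 → fail=0;  out ∅∪∅=∅
  n2('dc'): parent n1 fail=0; on 'c' 0 → fail=3;  out {0}∪∅={0}
  n4('ca'): parent n3 fail=0; on 'a' 0 → fail=0;  out ∅∪∅=∅
  n10('bc'): parent n9 fail=0; on 'c' 0 → fail=3;  out {4}∪∅={4}
  n14('cd'): parent n3 fail=0; on 'd' 0 → fail=1;  out ∅∪{2}={2}
  n5('cab'): parent n4 fail=0; on 'b' 0 → fail=9;  out ∅∪∅=∅
  n11('bcd'): parent n10 fail=3; on 'd' 3 → fail=14;  out ∅∪{2}={2}
  n15('cdb'): parent n14 fail=1; on 'b' 1→0 → fail=9;  out ∅∪∅=∅
  n6('cabb'): parent n5 fail=9; on 'b' 9→0 → fail=9;  out ∅∪∅=∅
  n12('bcdb'): parent n11 fail=14; on 'b' 14 → fail=15;  out ∅∪∅=∅
  n16('cdbd'): parent n15 fail=9; on 'd' 9→0 → fail=1;  out {5}∪{2}={2,5}
  n7('cabbb'): parent n6 fail=9; on 'b' 9→0 → fail=9;  out ∅∪∅=∅
  n13('bcdbd'): parent n12 fail=15; on 'd' 15 → fail=16;  out {3}∪{2,5}={2,3,5}
  n8('cabbbc'): parent n7 fail=9; on 'c' 9 → fail=10;  out {1}∪{4}={1,4}

Text stream:
pos 0 'd': at 1  → match P2@[0:0]
pos 1 'c': at 2  → match P0@[0:1]
pos 2 'c': at 3 (fail-walked)
pos 3 'a': at 4
pos 4 'b': at 5
pos 5 'c': at 10 (fail-walked)  → match P4@[4:5]
pos 6 'd': at 11  → match P2@[6:6]
pos 7 'b': at 12
pos 8 'd': at 13  → match P2@[8:8],P3@[4:8],P5@[5:8]
pos 9 'b': at 9 (fail-walked)
pos 10 'b': at 9 (fail-walked)
pos 11 'd': at 1 (fail-walked)  → match P2@[11:11]
pos 12 'a': at 0 (fail-walked)
pos 13 'd': at 1  → match P2@[13:13]
pos 14 'a': at 0 (fail-walked)
pos 15 'a': at 0
pos 16 'd': at 1  → match P2@[16:16]
pos 17 'd': at 1 (fail-walked)  → match P2@[17:17]
pos 18 'd': at 1 (fail-walked)  → match P2@[18:18]
pos 19 'd': at 1 (fail-walked)  → match P2@[19:19]
pos 20 'a': at 0 (fail-walked)
pos 21 'b': at 9
pos 22 'c': at 10  → match P4@[21:22]
pos 23 'd': at 11  → match P2@[23:23]
pos 24 'b': at 12
pos 25 'd': at 13  → match P2@[25:25],P3@[21:25],P5@[22:25]
pos 26 'a': at 0 (fail-walked)
pos 27 'c': at 3
pos 28 'd': at 14  → match P2@[28:28]
pos 29 'b': at 15
pos 30 'd': at 16  → match P2@[30:30],P5@[27:30]
pos 31 'c': at 2 (fail-walked)  → match P0@[30:31]
pos 32 'a': at 4 (fail-walked)
pos 33 'b': at 5
pos 34 'b': at 6
pos 35 'b': at 7
pos 36 'c': at 8  → match P1@[31:36],P4@[35:36]
pos 37 'd': at 11 (fail-walked)  → match P2@[37:37]
pos 38 'b': at 12
pos 39 'c': at 10 (fail-walked)  → match P4@[38:39]
pos 40 'd': at 11  → match P2@[40:40]
pos 41 'c': at 2 (fail-walked)  → match P0@[40:41]
pos 42 'a': at 4 (fail-walked)
pos 43 'b': at 5
pos 44 'b': at 6
pos 45 'b': at 7
pos 46 'c': at 8  → match P1@[41:46],P4@[45:46]
pos 47 'd': at 11 (fail-walked)  → match P2@[47:47]
pos 48 'c': at 2 (fail-walked)  → match P0@[47:48]
pos 49 'd': at 14 (fail-walked)  → match P2@[49:49]
pos 50 'c': at 2 (fail-walked)  → match P0@[49:50]
pos 51 'd': at 14 (fail-walked)  → match P2@[51:51]
pos 52 'b': at 15
pos 53 'b': at 9 (fail-walked)
pos 54 'c': at 10  → match P4@[53:54]

All matches (sorted): [[0,2],[1,0],[5,4],[6,2],[8,2],[8,3],[8,5],[11,2],[13,2],[16,2],[17,2],[18,2],[19,2],[22,4],[23,2],[25,2],[25,3],[25,5],[28,2],[30,2],[30,5],[31,0],[36,1],[36,4],[37,2],[39,4],[40,2],[41,0],[46,1],[46,4],[47,2],[48,0],[49,2],[50,0],[51,2],[54,4]]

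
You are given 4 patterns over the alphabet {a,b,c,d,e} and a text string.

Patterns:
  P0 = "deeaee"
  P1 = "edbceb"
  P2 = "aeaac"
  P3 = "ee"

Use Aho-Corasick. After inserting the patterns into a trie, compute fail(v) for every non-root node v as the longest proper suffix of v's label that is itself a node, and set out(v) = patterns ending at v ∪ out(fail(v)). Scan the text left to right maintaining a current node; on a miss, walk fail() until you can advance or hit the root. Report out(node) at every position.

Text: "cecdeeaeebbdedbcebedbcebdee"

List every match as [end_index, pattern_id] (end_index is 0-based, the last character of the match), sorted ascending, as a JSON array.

Construct AC machine:
Trie nodes:
  n0 'ε': a→13 d→1 e→7
  n1 'd': e→2
  n2 'de': e→3
  n3 'dee': a→4
  n4 'deea': e→5
  n5 'deeae': e→6
  n6 'deeaee': ·  [P0 ends]
  n7 'e': d→8 e→18
  n8 'ed': b→9
  n9 'edb': c→10
  n10 'edbc': e→11
  n11 'edbce': b→12
  n12 'edbceb': ·  [P1 ends]
  n13 'a': e→14
  n14 'ae': a→15
  n15 'aea': a→16
  n16 'aeaa': c→17
  n17 'aeaac': ·  [P2 ends]
  n18 'ee': ·  [P3 ends]

Failure links (BFS by depth):
  fail(1) 'd': from fail(0)=0 chase 'd': 0 ⇒ 0;  out=∅∪out(0)=∅
  fail(7) 'e': from fail(0)=0 chase 'e': 0 ⇒ 0;  out=∅∪out(0)=∅
  fail(13) 'a': from fail(0)=0 chase 'a': 0 ⇒ 0;  out=∅∪out(0)=∅
  fail(2) 'de': from fail(1)=0 chase 'e': 0 ⇒ 7;  out=∅∪out(7)=∅
  fail(8) 'ed': from fail(7)=0 chase 'd': 0 ⇒ 1;  out=∅∪out(1)=∅
  fail(14) 'ae': from fail(13)=0 chase 'e': 0 ⇒ 7;  out=∅∪out(7)=∅
  fail(18) 'ee': from fail(7)=0 chase 'e': 0 ⇒ 7;  out={3}∪out(7)={3}
  fail(3) 'dee': from fail(2)=7 chase 'e': 7 ⇒ 18;  out=∅∪out(18)={3}
  fail(9) 'edb': from fail(8)=1 chase 'b': 1→0 ⇒ 0;  out=∅∪out(0)=∅
  fail(15) 'aea': from fail(14)=7 chase 'a': 7→0 ⇒ 13;  out=∅∪out(13)=∅
  fail(4) 'deea': from fail(3)=18 chase 'a': 18→7→0 ⇒ 13;  out=∅∪out(13)=∅
  fail(10) 'edbc': from fail(9)=0 chase 'c': 0 ⇒ 0;  out=∅∪out(0)=∅
  fail(16) 'aeaa': from fail(15)=13 chase 'a': 13→0 ⇒ 13;  out=∅∪out(13)=∅
  fail(5) 'deeae': from fail(4)=13 chase 'e': 13 ⇒ 14;  out=∅∪out(14)=∅
  fail(11) 'edbce': from fail(10)=0 chase 'e': 0 ⇒ 7;  out=∅∪out(7)=∅
  fail(17) 'aeaac': from fail(16)=13 chase 'c': 13→0 ⇒ 0;  out={2}∪out(0)={2}
  fail(6) 'deeaee': from fail(5)=14 chase 'e': 14→7 ⇒ 18;  out={0}∪out(18)={0,3}
  fail(12) 'edbceb': from fail(11)=7 chase 'b': 7→0 ⇒ 0;  out={1}∪out(0)={1}

Text stream:
pos 0 'c': at 0
pos 1 'e': at 7
pos 2 'c': at 0 (via fail)
pos 3 'd': at 1
pos 4 'e': at 2
pos 5 'e': at 3  emit P3@[4:5]
pos 6 'a': at 4
pos 7 'e': at 5
pos 8 'e': at 6  emit P0@[3:8],P3@[7:8]
pos 9 'b': at 0 (via fail)
pos 10 'b': at 0
pos 11 'd': at 1
pos 12 'e': at 2
pos 13 'd': at 8 (via fail)
pos 14 'b': at 9
pos 15 'c': at 10
pos 16 'e': at 11
pos 17 'b': at 12  emit P1@[12:17]
pos 18 'e': at 7 (via fail)
pos 19 'd': at 8
pos 20 'b': at 9
pos 21 'c': at 10
pos 22 'e': at 11
pos 23 'b': at 12  emit P1@[18:23]
pos 24 'd': at 1 (via fail)
pos 25 'e': at 2
pos 26 'e': at 3  emit P3@[25:26]

Result: [[5,3],[8,0],[8,3],[17,1],[23,1],[26,3]]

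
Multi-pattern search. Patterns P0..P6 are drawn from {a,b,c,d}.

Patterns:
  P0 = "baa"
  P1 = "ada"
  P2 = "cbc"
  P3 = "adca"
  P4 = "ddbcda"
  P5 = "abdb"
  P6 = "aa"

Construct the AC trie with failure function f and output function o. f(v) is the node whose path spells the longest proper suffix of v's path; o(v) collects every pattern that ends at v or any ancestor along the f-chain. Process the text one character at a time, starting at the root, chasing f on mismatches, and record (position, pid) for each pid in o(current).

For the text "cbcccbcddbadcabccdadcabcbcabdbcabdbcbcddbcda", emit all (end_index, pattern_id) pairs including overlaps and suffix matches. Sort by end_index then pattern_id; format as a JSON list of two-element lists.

Construct AC machine:
Trie (insert patterns):
  0='ε' goto a→4 b→1 c→7 d→12
  1='b' goto a→2
  2='ba' goto a→3
  3='baa' goto ·  ←P0
  4='a' goto a→21 b→18 d→5
  5='ad' goto a→6 c→10
  6='ada' goto ·  ←P1
  7='c' goto b→8
  8='cb' goto c→9
  9='cbc' goto ·  ←P2
  10='adc' goto a→11
  11='adca' goto ·  ←P3
  12='d' goto d→13
  13='dd' goto b→14
  14='ddb' goto c→15
  15='ddbc' goto d→16
  16='ddbcd' goto a→17
  17='ddbcda' goto ·  ←P4
  18='ab' goto d→19
  19='abd' goto b→20
  20='abdb' goto ·  ←P5
  21='aa' goto ·  ←P6

Failure links (BFS by depth):
  n1('b'): parent n0 fail=0; on 'b' 0 → fail=0;  out ∅∪∅=∅
  n4('a'): parent n0 fail=0; on 'a' 0 → fail=0;  out ∅∪∅=∅
  n7('c'): parent n0 fail=0; on 'c' 0 → fail=0;  out ∅∪∅=∅
  n12('d'): parent n0 fail=0; on 'd' 0 → fail=0;  out ∅∪∅=∅
  n2('ba'): parent n1 fail=0; on 'a' 0 → fail=4;  out ∅∪∅=∅
  n5('ad'): parent n4 fail=0; on 'd' 0 → fail=12;  out ∅∪∅=∅
  n8('cb'): parent n7 fail=0; on 'b' 0 → fail=1;  out ∅∪∅=∅
  n13('dd'): parent n12 fail=0; on 'd' 0 → fail=12;  out ∅∪∅=∅
  n18('ab'): parent n4 fail=0; on 'b' 0 → fail=1;  out ∅∪∅=∅
  n21('aa'): parent n4 fail=0; on 'a' 0 → fail=4;  out {6}∪∅={6}
  n3('baa'): parent n2 fail=4; on 'a' 4 → fail=21;  out {0}∪{6}={0,6}
  n6('ada'): parent n5 fail=12; on 'a' 12→0 → fail=4;  out {1}∪∅={1}
  n9('cbc'): parent n8 fail=1; on 'c' 1→0 → fail=7;  out {2}∪∅={2}
  n10('adc'): parent n5 fail=12; on 'c' 12→0 → fail=7;  out ∅∪∅=∅
  n14('ddb'): parent n13 fail=12; on 'b' 12→0 → fail=1;  out ∅∪∅=∅
  n19('abd'): parent n18 fail=1; on 'd' 1→0 → fail=12;  out ∅∪∅=∅
  n11('adca'): parent n10 fail=7; on 'a' 7→0 → fail=4;  out {3}∪∅={3}
  n15('ddbc'): parent n14 fail=1; on 'c' 1→0 → fail=7;  out ∅∪∅=∅
  n20('abdb'): parent n19 fail=12; on 'b' 12→0 → fail=1;  out {5}∪∅={5}
  n16('ddbcd'): parent n15 fail=7; on 'd' 7→0 → fail=12;  out ∅∪∅=∅
  n17('ddbcda'): parent n16 fail=12; on 'a' 12→0 → fail=4;  out {4}∪∅={4}

Run:
i=0 'c': node 0→7
i=1 'b': node 7→8
i=2 'c': node 8→9  ** P2@[0:2]
i=3 'c': node 9→7 (via fail)
i=4 'c': node 7→7 (via fail)
i=5 'b': node 7→8
i=6 'c': node 8→9  ** P2@[4:6]
i=7 'd': node 9→12 (via fail)
i=8 'd': node 12→13
i=9 'b': node 13→14
i=10 'a': node 14→2 (via fail)
i=11 'd': node 2→5 (via fail)
i=12 'c': node 5→10
i=13 'a': node 10→11  ** P3@[10:13]
i=14 'b': node 11→18 (via fail)
i=15 'c': node 18→7 (via fail)
i=16 'c': node 7→7 (via fail)
i=17 'd': node 7→12 (via fail)
i=18 'a': node 12→4 (via fail)
i=19 'd': node 4→5
i=20 'c': node 5→10
i=21 'a': node 10→11  ** P3@[18:21]
i=22 'b': node 11→18 (via fail)
i=23 'c': node 18→7 (via fail)
i=24 'b': node 7→8
i=25 'c': node 8→9  ** P2@[23:25]
i=26 'a': node 9→4 (via fail)
i=27 'b': node 4→18
i=28 'd': node 18→19
i=29 'b': node 19→20  ** P5@[26:29]
i=30 'c': node 20→7 (via fail)
i=31 'a': node 7→4 (via fail)
i=32 'b': node 4→18
i=33 'd': node 18→19
i=34 'b': node 19→20  ** P5@[31:34]
i=35 'c': node 20→7 (via fail)
i=36 'b': node 7→8
i=37 'c': node 8→9  ** P2@[35:37]
i=38 'd': node 9→12 (via fail)
i=39 'd': node 12→13
i=40 'b': node 13→14
i=41 'c': node 14→15
i=42 'd': node 15→16
i=43 'a': node 16→17  ** P4@[38:43]

Result: [[2,2],[6,2],[13,3],[21,3],[25,2],[29,5],[34,5],[37,2],[43,4]]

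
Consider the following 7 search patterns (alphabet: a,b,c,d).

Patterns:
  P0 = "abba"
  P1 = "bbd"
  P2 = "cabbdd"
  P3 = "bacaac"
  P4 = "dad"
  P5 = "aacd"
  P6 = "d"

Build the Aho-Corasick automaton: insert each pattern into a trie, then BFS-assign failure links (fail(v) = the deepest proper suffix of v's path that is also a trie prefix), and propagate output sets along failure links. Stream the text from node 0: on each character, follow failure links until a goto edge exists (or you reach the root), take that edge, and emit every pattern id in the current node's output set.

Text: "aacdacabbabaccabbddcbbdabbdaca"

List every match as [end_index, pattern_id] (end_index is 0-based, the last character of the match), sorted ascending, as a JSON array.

Construct AC machine:
Trie (insert patterns):
  n0 'ε': a→1 b→5 c→8 d→19
  n1 'a': a→22 b→2
  n2 'ab': b→3
  n3 'abb': a→4
  n4 'abba': ·  [P0 ends]
  n5 'b': a→14 b→6
  n6 'bb': d→7
  n7 'bbd': ·  [P1 ends]
  n8 'c': a→9
  n9 'ca': b→10
  n10 'cab': b→11
  n11 'cabb': d→12
  n12 'cabbd': d→13
  n13 'cabbdd': ·  [P2 ends]
  n14 'ba': c→15
  n15 'bac': a→16
  n16 'baca': a→17
  n17 'bacaa': c→18
  n18 'bacaac': ·  [P3 ends]
  n19 'd': a→20  [P6 ends]
  n20 'da': d→21
  n21 'dad': ·  [P4 ends]
  n22 'aa': c→23
  n23 'aac': d→24
  n24 'aacd': ·  [P5 ends]

BFS fail/out derivation:
  n1('a'): parent n0 fail=0; on 'a' 0 → fail=0;  out ∅∪∅=∅
  n5('b'): parent n0 fail=0; on 'b' 0 → fail=0;  out ∅∪∅=∅
  n8('c'): parent n0 fail=0; on 'c' 0 → fail=0;  out ∅∪∅=∅
  n19('d'): parent n0 fail=0; on 'd' 0 → fail=0;  out {6}∪∅={6}
  n2('ab'): parent n1 fail=0; on 'b' 0 → fail=5;  out ∅∪∅=∅
  n6('bb'): parent n5 fail=0; on 'b' 0 → fail=5;  out ∅∪∅=∅
  n9('ca'): parent n8 fail=0; on 'a' 0 → fail=1;  out ∅∪∅=∅
  n14('ba'): parent n5 fail=0; on 'a' 0 → fail=1;  out ∅∪∅=∅
  n20('da'): parent n19 fail=0; on 'a' 0 → fail=1;  out ∅∪∅=∅
  n22('aa'): parent n1 fail=0; on 'a' 0 → fail=1;  out ∅∪∅=∅
  n3('abb'): parent n2 fail=5; on 'b' 5 → fail=6;  out ∅∪∅=∅
  n7('bbd'): parent n6 fail=5; on 'd' 5→0 → fail=19;  out {1}∪{6}={1,6}
  n10('cab'): parent n9 fail=1; on 'b' 1 → fail=2;  out ∅∪∅=∅
  n15('bac'): parent n14 fail=1; on 'c' 1→0 → fail=8;  out ∅∪∅=∅
  n21('dad'): parent n20 fail=1; on 'd' 1→0 → fail=19;  out {4}∪{6}={4,6}
  n23('aac'): parent n22 fail=1; on 'c' 1→0 → fail=8;  out ∅∪∅=∅
  n4('abba'): parent n3 fail=6; on 'a' 6→5 → fail=14;  out {0}∪∅={0}
  n11('cabb'): parent n10 fail=2; on 'b' 2 → fail=3;  out ∅∪∅=∅
  n16('baca'): parent n15 fail=8; on 'a' 8 → fail=9;  out ∅∪∅=∅
  n24('aacd'): parent n23 fail=8; on 'd' 8→0 → fail=19;  out {5}∪{6}={5,6}
  n12('cabbd'): parent n11 fail=3; on 'd' 3→6 → fail=7;  out ∅∪{1,6}={1,6}
  n17('bacaa'): parent n16 fail=9; on 'a' 9→1 → fail=22;  out ∅∪∅=∅
  n13('cabbdd'): parent n12 fail=7; on 'd' 7→19→0 → fail=19;  out {2}∪{6}={2,6}
  n18('bacaac'): parent n17 fail=22; on 'c' 22 → fail=23;  out {3}∪∅={3}

Run:
pos 0 'a': at 1
pos 1 'a': at 22
pos 2 'c': at 23
pos 3 'd': at 24  ** P5@[0:3],P6@[3:3]
pos 4 'a': at 20 ·f
pos 5 'c': at 8 ·f
pos 6 'a': at 9
pos 7 'b': at 10
pos 8 'b': at 11
pos 9 'a': at 4 ·f  ** P0@[6:9]
pos 10 'b': at 2 ·f
pos 11 'a': at 14 ·f
pos 12 'c': at 15
pos 13 'c': at 8 ·f
pos 14 'a': at 9
pos 15 'b': at 10
pos 16 'b': at 11
pos 17 'd': at 12  ** P1@[15:17],P6@[17:17]
pos 18 'd': at 13  ** P2@[13:18],P6@[18:18]
pos 19 'c': at 8 ·f
pos 20 'b': at 5 ·f
pos 21 'b': at 6
pos 22 'd': at 7  ** P1@[20:22],P6@[22:22]
pos 23 'a': at 20 ·f
pos 24 'b': at 2 ·f
pos 25 'b': at 3
pos 26 'd': at 7 ·f  ** P1@[24:26],P6@[26:26]
pos 27 'a': at 20 ·f
pos 28 'c': at 8 ·f
pos 29 'a': at 9

All matches (sorted): [[3,5],[3,6],[9,0],[17,1],[17,6],[18,2],[18,6],[22,1],[22,6],[26,1],[26,6]]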